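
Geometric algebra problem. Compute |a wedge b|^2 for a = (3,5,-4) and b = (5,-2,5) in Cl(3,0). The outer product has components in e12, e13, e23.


a wedge b = (a1*b2 - a2*b1)*e12 + (a1*b3 - a3*b1)*e13 + (a2*b3 - a3*b2)*e23
e12 coeff: 3*(-2) - 5*5 = -6 - 25 = -31
e13 coeff: 3*5 - (-4)*5 = 15 - (-20) = 35
e23 coeff: 5*5 - (-4)*(-2) = 25 - 8 = 17
|a wedge b|^2 = (-31)^2 + 35^2 + 17^2
= 961 + 1225 + 289
= 2475


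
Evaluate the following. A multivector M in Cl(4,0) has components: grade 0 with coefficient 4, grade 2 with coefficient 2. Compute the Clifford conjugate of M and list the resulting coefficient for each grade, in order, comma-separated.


Clifford conjugate sign for grade k: (-1)^(k(k+1)/2)
Grade 0: (-1)^(0*1/2) = (-1)^0 = 1, coeff 4 -> 4
Grade 2: (-1)^(2*3/2) = (-1)^3 = -1, coeff 2 -> -2
Conjugated coefficients: 4, -2


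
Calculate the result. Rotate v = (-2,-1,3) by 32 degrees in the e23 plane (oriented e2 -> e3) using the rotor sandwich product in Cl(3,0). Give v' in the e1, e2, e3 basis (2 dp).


Rotor R = cos(16deg) - sin(16deg)*e23
Rotation angle theta = 2 * 16 = 32 degrees in the e23 plane (e2 -> e3).
The component perpendicular to the plane (e1) is invariant: v'_1 = v1 = -2.00
cos(32deg) = 0.8480, sin(32deg) = 0.5299
v'_2 = v2*cos(theta) - v3*sin(theta) = -1*0.8480 - 3*0.5299 = -2.44
v'_3 = v2*sin(theta) + v3*cos(theta) = -1*0.5299 + 3*0.8480 = 2.01
v' = -2.00*e1 - 2.44*e2 + 2.01*e3


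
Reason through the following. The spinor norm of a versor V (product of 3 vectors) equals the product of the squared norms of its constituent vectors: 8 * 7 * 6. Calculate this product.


Spinor norm N(V) = |v1|^2 * |v2|^2 * ... * |v3|^2
= 8 * 7 * 6
Running product: 8, 56, 336
N(V) = 336


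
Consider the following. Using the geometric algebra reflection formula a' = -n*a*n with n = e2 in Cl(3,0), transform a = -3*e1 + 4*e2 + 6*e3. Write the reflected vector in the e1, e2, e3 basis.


Reflection formula: a' = -n*a*n, with n = e2 (unit vector, n^2 = 1).
For reflection through hyperplane perp to e2:
The component along e2 flips sign, others stay.
a = (-3, 4, 6)
a' = (-3, -4, 6)
a' = -3*e1 - 4*e2 + 6*e3


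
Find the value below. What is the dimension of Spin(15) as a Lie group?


Spin(n) double-covers SO(n); both have Lie algebra so(n) of dimension n(n-1)/2.
n = 15
n(n-1) = 15 * 14 = 210
dim Spin(15) = 210/2 = 105


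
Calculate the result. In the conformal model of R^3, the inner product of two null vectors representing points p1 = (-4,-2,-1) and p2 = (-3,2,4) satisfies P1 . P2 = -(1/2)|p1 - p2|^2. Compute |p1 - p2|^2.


p1 - p2 = (-1, -4, -5)
|p1 - p2|^2 = (-1)^2 + (-4)^2 + (-5)^2
= 1 + 16 + 25
= 42


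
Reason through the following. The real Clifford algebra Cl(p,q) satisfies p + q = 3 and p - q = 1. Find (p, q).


We need p + q = 3 and p - q = 1.
Adding: 2p = 3 + 1 = 4, so p = 2.
Then q = 3 - 2 = 1.
(p, q) = (2, 1)


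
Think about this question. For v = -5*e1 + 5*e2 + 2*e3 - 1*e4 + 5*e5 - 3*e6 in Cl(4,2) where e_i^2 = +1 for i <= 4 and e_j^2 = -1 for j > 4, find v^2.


v^2 = sum of c_i^2 * e_i^2
Positive signature terms (e_i^2 = +1): (-5)^2 + 5^2 + 2^2 + (-1)^2 = 55
Negative signature terms (e_j^2 = -1): 5^2 + (-3)^2 = 34
v^2 = 55 - 34 = 21


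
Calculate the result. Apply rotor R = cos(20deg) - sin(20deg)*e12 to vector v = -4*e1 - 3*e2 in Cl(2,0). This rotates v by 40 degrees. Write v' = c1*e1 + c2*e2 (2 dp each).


Rotor R = cos(20deg) - sin(20deg)*e12
Rotation angle theta = 2 * 20 = 40 degrees
v' = R*v*~R rotates v by theta.
cos(40deg) = 0.7660, sin(40deg) = 0.6428
v'_1 = -4*cos(40deg) - (-3)*sin(40deg)
= -4*0.7660 - (-3)*0.6428
= -1.14
v'_2 = -4*sin(40deg) + (-3)*cos(40deg)
= -4*0.6428 + (-3)*0.7660
= -4.87
v' = -1.14*e1 - 4.87*e2


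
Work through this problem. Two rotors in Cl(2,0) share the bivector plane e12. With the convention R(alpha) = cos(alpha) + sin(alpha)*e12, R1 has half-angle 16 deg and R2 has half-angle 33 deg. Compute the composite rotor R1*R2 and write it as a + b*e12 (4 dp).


Same-plane rotors commute and their half-angles add:
R1*R2 = cos(a1 + a2) + sin(a1 + a2)*e12.
a1 + a2 = 16 + 33 = 49 deg
cos(49 deg) = 0.6561
sin(49 deg) = 0.7547
R1*R2 = 0.6561 + 0.7547*e12


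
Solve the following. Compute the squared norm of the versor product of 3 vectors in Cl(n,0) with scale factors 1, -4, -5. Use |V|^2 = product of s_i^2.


Each vector v_i has |v_i|^2 = s_i^2
Squared scales: 1^2 = 1, (-4)^2 = 16, (-5)^2 = 25
|V|^2 = 1 * 16 * 25
= 400


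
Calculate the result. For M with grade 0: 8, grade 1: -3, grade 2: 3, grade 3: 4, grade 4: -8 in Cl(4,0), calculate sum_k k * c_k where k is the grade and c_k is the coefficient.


Grade-weighted sum = sum of grade_k * coefficient_k
0*8 = 0
1*(-3) = -3
2*3 = 6
3*4 = 12
4*(-8) = -32
Total = 0 + (-3) + 6 + 12 + (-32) = -17


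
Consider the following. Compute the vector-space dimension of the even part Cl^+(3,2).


Even subalgebra dimension = 2^(n-1)
n = 3 + 2 = 5
2^(5 - 1) = 2^4 = 16
Verification: sum of C(5,k) for even k = 1 + 10 + 5 = 16
Result = 16


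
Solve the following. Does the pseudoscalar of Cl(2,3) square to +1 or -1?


The pseudoscalar I = e1...e_n (product of all n generators) of Cl(p,q) satisfies I^2 = (-1)^(q + n(n-1)/2).
p = 2, q = 3, n = p + q = 5
n(n-1)/2 = 5 * 4 / 2 = 10
Exponent = q + n(n-1)/2 = 3 + 10 = 13
I^2 = (-1)^13 = -1


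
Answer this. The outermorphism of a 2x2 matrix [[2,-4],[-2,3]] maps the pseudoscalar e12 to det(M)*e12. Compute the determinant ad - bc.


The outermorphism of a linear map f sends e1^e2 to f(e1)^f(e2).
f(e1) = 2*e1 - 2*e2
f(e2) = -4*e1 + 3*e2
f(e1) ^ f(e2) = (2*e1 - 2*e2) ^ (-4*e1 + 3*e2)
= 2*3*e12 + (-2)*(-4)*e21
= (6 - 8)*e12
= -2*e12
Coefficient = -2


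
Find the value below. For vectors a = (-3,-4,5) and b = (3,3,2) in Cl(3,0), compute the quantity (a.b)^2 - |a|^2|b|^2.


a . b = (-3)*3 + (-4)*3 + 5*2
= -9 + (-12) + 10 = -11
|a|^2 = (-3)^2 + (-4)^2 + 5^2 = 50
|b|^2 = 3^2 + 3^2 + 2^2 = 22
(a.b)^2 = (-11)^2 = 121
|a|^2 * |b|^2 = 50 * 22 = 1100
Result = 121 - 1100 = -979


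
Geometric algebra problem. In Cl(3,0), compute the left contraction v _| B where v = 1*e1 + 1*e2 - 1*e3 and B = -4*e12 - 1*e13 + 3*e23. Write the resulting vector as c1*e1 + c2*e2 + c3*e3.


Left contraction v _| B = <vB>_1 (grade-1 part of the geometric product vB).
Using e1_|e12 = e2, e2_|e12 = -e1, e1_|e13 = e3, e3_|e13 = -e1, e2_|e23 = e3, e3_|e23 = -e2:
e1 coeff: -v2*b12 - v3*b13 = -(1)*(-4) - (-1)*(-1) = 3
e2 coeff: v1*b12 - v3*b23 = (1)*(-4) - (-1)*(3) = -1
e3 coeff: v1*b13 + v2*b23 = (1)*(-1) + (1)*(3) = 2
v _| B = 3*e1 - 1*e2 + 2*e3


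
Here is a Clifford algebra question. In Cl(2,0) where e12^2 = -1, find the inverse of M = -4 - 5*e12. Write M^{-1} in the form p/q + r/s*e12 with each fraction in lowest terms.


M = -4 - 5*e12, where e12^2 = -1.
Since M commutes with its reverse ~M = a - b*e12, M * ~M = a^2 - b^2*e12^2 = a^2 + b^2.
So M^{-1} = ~M / (a^2 + b^2) = (a - b*e12)/(a^2 + b^2).
a^2 + b^2 = 16 + 25 = 41
Scalar part = -4/41 = -4/41
Bivector coeff = 5/41 = 5/41
M^{-1} = -4/41 + 5/41*e12


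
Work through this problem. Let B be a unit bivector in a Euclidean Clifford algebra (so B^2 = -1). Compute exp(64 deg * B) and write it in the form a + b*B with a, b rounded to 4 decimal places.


For a unit bivector B with B^2 = -1, the exponential series gives
e^(theta*B) = cos(theta) + sin(theta)*B (the GA analogue of Euler's formula).
theta = 64 degrees = 1.117011 rad
cos(64 deg) = 0.4384
sin(64 deg) = 0.8988
exp(theta*B) = 0.4384 + 0.8988*B


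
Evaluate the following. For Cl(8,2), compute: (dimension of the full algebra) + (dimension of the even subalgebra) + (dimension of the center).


n = 8 + 2 = 10
Total dim = 2^10 = 1024
Even subalgebra dim = 2^9 = 512
n is even, so center dim = 1
Sum = 1024 + 512 + 1 = 1537


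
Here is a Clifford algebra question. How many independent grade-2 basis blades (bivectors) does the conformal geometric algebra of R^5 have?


The conformal model of R^5 uses Cl(6,1) with m = 5 + 2 = 7 generators.
Number of grade-2 blades = C(m, 2) = C(7, 2)
= 7*6/2 = 21


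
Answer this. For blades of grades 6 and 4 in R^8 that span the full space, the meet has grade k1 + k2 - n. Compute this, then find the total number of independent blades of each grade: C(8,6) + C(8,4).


Meet grade = grade(A) + grade(B) - n
= 6 + 4 - 8 = 2
C(8,6) = 28
C(8,4) = 70
dim_A + dim_B = 28 + 70 = 98


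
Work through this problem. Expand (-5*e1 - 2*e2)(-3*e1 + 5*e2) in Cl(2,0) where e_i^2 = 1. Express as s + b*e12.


Expand: (-5*e1 - 2*e2)(-3*e1 + 5*e2)
= (-5)*(-3)*e1e1 + (-5)*5*e1e2 + (-2)*(-3)*e2e1 + (-2)*5*e2e2
Using e1^2 = e2^2 = 1, e2e1 = -e1e2:
Scalar part s = (-5)*(-3) + (-2)*5 = 15 + (-10) = 5
Bivector part b = (-5)*5 - (-2)*(-3) = -25 - 6 = -31
uv = 5 - 31*e12


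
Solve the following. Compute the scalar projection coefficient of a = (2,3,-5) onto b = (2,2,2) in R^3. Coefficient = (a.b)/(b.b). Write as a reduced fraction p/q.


Projection coefficient = (a . b) / (b . b)
a . b = 2*2 + 3*2 + (-5)*2
= 4 + 6 + (-10) = 0
b . b = 2^2 + 2^2 + 2^2
= 4 + 4 + 4 = 12
Coefficient = 0/12
In lowest terms: 0/1


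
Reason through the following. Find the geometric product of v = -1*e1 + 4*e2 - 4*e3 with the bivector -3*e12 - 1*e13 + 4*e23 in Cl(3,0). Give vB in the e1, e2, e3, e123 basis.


vB has grade-1 (vector) and grade-3 (trivector) parts: vB = (v _| B) + (v ^ B).
Vector part <vB>_1:
  e1: -v2*b12 - v3*b13 = -(4)*(-3) - (-4)*(-1) = 8
  e2: v1*b12 - v3*b23 = (-1)*(-3) - (-4)*(4) = 19
  e3: v1*b13 + v2*b23 = (-1)*(-1) + (4)*(4) = 17
Trivector part <vB>_3:
  e123: v1*b23 - v2*b13 + v3*b12 = (-1)*(4) - (4)*(-1) + (-4)*(-3) = 12
vB = 8*e1 + 19*e2 + 17*e3 + 12*e123


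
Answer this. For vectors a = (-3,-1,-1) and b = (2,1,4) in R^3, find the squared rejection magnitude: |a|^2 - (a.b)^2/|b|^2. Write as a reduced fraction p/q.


|a|^2 = (-3)^2 + (-1)^2 + (-1)^2 = 11
|b|^2 = 2^2 + 1^2 + 4^2 = 21
a . b = (-3)*2 + (-1)*1 + (-1)*4 = -11
(a.b)^2 = (-11)^2 = 121
|rej|^2 = 11 - 121/21
= (231 - 121)/21
= 110/21
In lowest terms: 110/21


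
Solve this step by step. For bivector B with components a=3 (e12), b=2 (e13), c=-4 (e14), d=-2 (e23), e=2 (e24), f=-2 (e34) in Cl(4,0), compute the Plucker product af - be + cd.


Plucker relation: af - be + cd
a*f = 3*(-2) = -6
b*e = 2*2 = 4
c*d = (-4)*(-2) = 8
af - be + cd = -6 - 4 + 8
= -2


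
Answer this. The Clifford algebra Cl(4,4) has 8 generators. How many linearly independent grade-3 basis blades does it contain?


Number of grade-k basis blades in Cl(p,q) with n = p + q is C(n, k).
n = 4 + 4 = 8
C(8, 3) = 8! / (3! * 5!)
= 40320 / (6 * 120)
= 56


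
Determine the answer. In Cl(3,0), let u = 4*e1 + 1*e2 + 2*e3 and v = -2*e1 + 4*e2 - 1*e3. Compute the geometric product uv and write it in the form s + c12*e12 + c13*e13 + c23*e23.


In Cl(3,0): e_i^2 = 1, e_ie_j = -e_je_i for i != j.
Scalar part = u . v = 4*(-2) + 1*4 + 2*(-1)
= -8 + 4 + (-2) = -6
e12 coeff = 4*4 - 1*(-2) = 16 - (-2) = 18
e13 coeff = 4*(-1) - 2*(-2) = -4 - (-4) = 0
e23 coeff = 1*(-1) - 2*4 = -1 - 8 = -9
uv = -6 + 18*e12 + 0*e13 - 9*e23


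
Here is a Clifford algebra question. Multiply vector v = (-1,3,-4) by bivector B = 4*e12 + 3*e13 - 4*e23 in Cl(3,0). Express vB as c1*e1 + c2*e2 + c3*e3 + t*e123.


vB has grade-1 (vector) and grade-3 (trivector) parts: vB = (v _| B) + (v ^ B).
Vector part <vB>_1:
  e1: -v2*b12 - v3*b13 = -(3)*(4) - (-4)*(3) = 0
  e2: v1*b12 - v3*b23 = (-1)*(4) - (-4)*(-4) = -20
  e3: v1*b13 + v2*b23 = (-1)*(3) + (3)*(-4) = -15
Trivector part <vB>_3:
  e123: v1*b23 - v2*b13 + v3*b12 = (-1)*(-4) - (3)*(3) + (-4)*(4) = -21
vB = 0*e1 - 20*e2 - 15*e3 - 21*e123


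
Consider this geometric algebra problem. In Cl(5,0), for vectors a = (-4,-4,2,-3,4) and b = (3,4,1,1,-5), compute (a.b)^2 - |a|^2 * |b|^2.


a . b = (-4)*3 + (-4)*4 + 2*1 + (-3)*1 + 4*(-5)
= -12 + (-16) + 2 + (-3) + (-20) = -49
|a|^2 = (-4)^2 + (-4)^2 + 2^2 + (-3)^2 + 4^2 = 61
|b|^2 = 3^2 + 4^2 + 1^2 + 1^2 + (-5)^2 = 52
(a.b)^2 = (-49)^2 = 2401
|a|^2 * |b|^2 = 61 * 52 = 3172
Result = 2401 - 3172 = -771


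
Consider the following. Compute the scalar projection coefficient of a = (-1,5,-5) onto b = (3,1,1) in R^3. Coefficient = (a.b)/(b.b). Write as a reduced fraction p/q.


Projection coefficient = (a . b) / (b . b)
a . b = (-1)*3 + 5*1 + (-5)*1
= -3 + 5 + (-5) = -3
b . b = 3^2 + 1^2 + 1^2
= 9 + 1 + 1 = 11
Coefficient = -3/11
In lowest terms: -3/11


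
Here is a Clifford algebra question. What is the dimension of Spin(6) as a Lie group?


Spin(n) double-covers SO(n); both have Lie algebra so(n) of dimension n(n-1)/2.
n = 6
n(n-1) = 6 * 5 = 30
dim Spin(6) = 30/2 = 15


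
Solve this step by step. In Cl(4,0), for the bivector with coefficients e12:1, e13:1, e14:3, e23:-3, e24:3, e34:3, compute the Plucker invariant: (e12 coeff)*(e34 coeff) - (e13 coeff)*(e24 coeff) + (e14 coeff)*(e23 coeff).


Plucker relation: af - be + cd
a*f = 1*3 = 3
b*e = 1*3 = 3
c*d = 3*(-3) = -9
af - be + cd = 3 - 3 + (-9)
= -9


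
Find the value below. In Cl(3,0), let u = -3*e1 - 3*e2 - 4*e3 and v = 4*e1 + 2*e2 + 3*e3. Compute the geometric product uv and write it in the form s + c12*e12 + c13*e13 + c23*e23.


In Cl(3,0): e_i^2 = 1, e_ie_j = -e_je_i for i != j.
Scalar part = u . v = (-3)*4 + (-3)*2 + (-4)*3
= -12 + (-6) + (-12) = -30
e12 coeff = (-3)*2 - (-3)*4 = -6 - (-12) = 6
e13 coeff = (-3)*3 - (-4)*4 = -9 - (-16) = 7
e23 coeff = (-3)*3 - (-4)*2 = -9 - (-8) = -1
uv = -30 + 6*e12 + 7*e13 - 1*e23


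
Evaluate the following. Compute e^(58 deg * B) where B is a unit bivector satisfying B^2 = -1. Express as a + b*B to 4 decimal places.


For a unit bivector B with B^2 = -1, the exponential series gives
e^(theta*B) = cos(theta) + sin(theta)*B (the GA analogue of Euler's formula).
theta = 58 degrees = 1.012291 rad
cos(58 deg) = 0.5299
sin(58 deg) = 0.8480
exp(theta*B) = 0.5299 + 0.8480*B


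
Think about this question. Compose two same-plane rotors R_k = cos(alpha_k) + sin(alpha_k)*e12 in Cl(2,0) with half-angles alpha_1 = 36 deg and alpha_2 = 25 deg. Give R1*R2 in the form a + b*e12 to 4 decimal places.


Same-plane rotors commute and their half-angles add:
R1*R2 = cos(a1 + a2) + sin(a1 + a2)*e12.
a1 + a2 = 36 + 25 = 61 deg
cos(61 deg) = 0.4848
sin(61 deg) = 0.8746
R1*R2 = 0.4848 + 0.8746*e12


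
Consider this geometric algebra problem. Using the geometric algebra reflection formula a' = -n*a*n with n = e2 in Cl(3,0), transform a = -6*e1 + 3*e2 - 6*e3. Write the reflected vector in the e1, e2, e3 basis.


Reflection formula: a' = -n*a*n, with n = e2 (unit vector, n^2 = 1).
For reflection through hyperplane perp to e2:
The component along e2 flips sign, others stay.
a = (-6, 3, -6)
a' = (-6, -3, -6)
a' = -6*e1 - 3*e2 - 6*e3


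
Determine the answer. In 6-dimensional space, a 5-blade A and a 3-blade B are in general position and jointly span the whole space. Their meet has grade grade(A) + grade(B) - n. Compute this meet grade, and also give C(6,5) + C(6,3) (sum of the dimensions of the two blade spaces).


Meet grade = grade(A) + grade(B) - n
= 5 + 3 - 6 = 2
C(6,5) = 6
C(6,3) = 20
dim_A + dim_B = 6 + 20 = 26


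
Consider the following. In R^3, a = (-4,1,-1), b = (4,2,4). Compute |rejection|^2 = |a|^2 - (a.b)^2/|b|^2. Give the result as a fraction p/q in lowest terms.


|a|^2 = (-4)^2 + 1^2 + (-1)^2 = 18
|b|^2 = 4^2 + 2^2 + 4^2 = 36
a . b = (-4)*4 + 1*2 + (-1)*4 = -18
(a.b)^2 = (-18)^2 = 324
|rej|^2 = 18 - 324/36
= (648 - 324)/36
= 324/36
In lowest terms: 9/1


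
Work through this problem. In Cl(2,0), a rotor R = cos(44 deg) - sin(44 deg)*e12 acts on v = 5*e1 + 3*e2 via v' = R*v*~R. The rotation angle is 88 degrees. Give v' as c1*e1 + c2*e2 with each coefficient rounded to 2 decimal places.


Rotor R = cos(44deg) - sin(44deg)*e12
Rotation angle theta = 2 * 44 = 88 degrees
v' = R*v*~R rotates v by theta.
cos(88deg) = 0.0349, sin(88deg) = 0.9994
v'_1 = 5*cos(88deg) - 3*sin(88deg)
= 5*0.0349 - 3*0.9994
= -2.82
v'_2 = 5*sin(88deg) + 3*cos(88deg)
= 5*0.9994 + 3*0.0349
= 5.10
v' = -2.82*e1 + 5.10*e2


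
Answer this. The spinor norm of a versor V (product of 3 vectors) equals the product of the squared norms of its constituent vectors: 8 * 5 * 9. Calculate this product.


Spinor norm N(V) = |v1|^2 * |v2|^2 * ... * |v3|^2
= 8 * 5 * 9
Running product: 8, 40, 360
N(V) = 360


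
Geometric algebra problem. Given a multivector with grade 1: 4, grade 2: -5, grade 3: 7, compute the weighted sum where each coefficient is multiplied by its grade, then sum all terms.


Grade-weighted sum = sum of grade_k * coefficient_k
1*4 = 4
2*(-5) = -10
3*7 = 21
Total = 4 + (-10) + 21 = 15


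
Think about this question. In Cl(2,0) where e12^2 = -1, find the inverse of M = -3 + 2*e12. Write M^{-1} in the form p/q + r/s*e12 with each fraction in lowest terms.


M = -3 + 2*e12, where e12^2 = -1.
Since M commutes with its reverse ~M = a - b*e12, M * ~M = a^2 - b^2*e12^2 = a^2 + b^2.
So M^{-1} = ~M / (a^2 + b^2) = (a - b*e12)/(a^2 + b^2).
a^2 + b^2 = 9 + 4 = 13
Scalar part = -3/13 = -3/13
Bivector coeff = -2/13 = -2/13
M^{-1} = -3/13 - 2/13*e12


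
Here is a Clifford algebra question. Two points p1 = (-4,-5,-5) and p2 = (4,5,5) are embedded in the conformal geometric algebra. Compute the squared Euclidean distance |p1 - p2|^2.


p1 - p2 = (-8, -10, -10)
|p1 - p2|^2 = (-8)^2 + (-10)^2 + (-10)^2
= 64 + 100 + 100
= 264


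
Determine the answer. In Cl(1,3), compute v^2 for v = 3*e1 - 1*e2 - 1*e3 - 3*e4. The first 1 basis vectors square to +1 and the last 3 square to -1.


v^2 = sum of c_i^2 * e_i^2
Positive signature terms (e_i^2 = +1): 3^2 = 9
Negative signature terms (e_j^2 = -1): (-1)^2 + (-1)^2 + (-3)^2 = 11
v^2 = 9 - 11 = -2


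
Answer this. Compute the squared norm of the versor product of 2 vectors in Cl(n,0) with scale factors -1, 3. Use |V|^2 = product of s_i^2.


Each vector v_i has |v_i|^2 = s_i^2
Squared scales: (-1)^2 = 1, 3^2 = 9
|V|^2 = 1 * 9
= 9


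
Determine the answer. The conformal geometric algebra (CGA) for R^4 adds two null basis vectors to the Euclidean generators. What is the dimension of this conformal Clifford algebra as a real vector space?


The conformal model of R^4 uses Cl(5,1): the 4 Euclidean generators plus two extra orthogonal generators e+ (e+^2 = +1) and e- (e-^2 = -1), from which the null vectors e0, einf are built.
Number of generators m = 4 + 2 = 6.
dim Cl(p,q) = 2^m = 2^6 = 64


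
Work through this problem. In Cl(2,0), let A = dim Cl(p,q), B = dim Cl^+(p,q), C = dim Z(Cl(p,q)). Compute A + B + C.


n = 2 + 0 = 2
Total dim = 2^2 = 4
Even subalgebra dim = 2^1 = 2
n is even, so center dim = 1
Sum = 4 + 2 + 1 = 7


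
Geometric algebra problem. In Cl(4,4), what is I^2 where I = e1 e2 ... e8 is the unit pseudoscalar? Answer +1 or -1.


The pseudoscalar I = e1...e_n (product of all n generators) of Cl(p,q) satisfies I^2 = (-1)^(q + n(n-1)/2).
p = 4, q = 4, n = p + q = 8
n(n-1)/2 = 8 * 7 / 2 = 28
Exponent = q + n(n-1)/2 = 4 + 28 = 32
I^2 = (-1)^32 = +1


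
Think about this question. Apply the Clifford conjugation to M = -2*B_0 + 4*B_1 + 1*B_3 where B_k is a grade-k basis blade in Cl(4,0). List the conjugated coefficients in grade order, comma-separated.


Clifford conjugate sign for grade k: (-1)^(k(k+1)/2)
Grade 0: (-1)^(0*1/2) = (-1)^0 = 1, coeff -2 -> -2
Grade 1: (-1)^(1*2/2) = (-1)^1 = -1, coeff 4 -> -4
Grade 3: (-1)^(3*4/2) = (-1)^6 = 1, coeff 1 -> 1
Conjugated coefficients: -2, -4, 1


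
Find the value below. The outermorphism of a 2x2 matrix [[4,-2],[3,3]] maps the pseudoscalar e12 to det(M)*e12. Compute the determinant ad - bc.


The outermorphism of a linear map f sends e1^e2 to f(e1)^f(e2).
f(e1) = 4*e1 + 3*e2
f(e2) = -2*e1 + 3*e2
f(e1) ^ f(e2) = (4*e1 + 3*e2) ^ (-2*e1 + 3*e2)
= 4*3*e12 + 3*(-2)*e21
= (12 - (-6))*e12
= 18*e12
Coefficient = 18


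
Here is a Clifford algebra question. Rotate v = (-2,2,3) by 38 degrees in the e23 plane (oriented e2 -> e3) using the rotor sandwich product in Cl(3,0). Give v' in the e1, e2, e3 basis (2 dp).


Rotor R = cos(19deg) - sin(19deg)*e23
Rotation angle theta = 2 * 19 = 38 degrees in the e23 plane (e2 -> e3).
The component perpendicular to the plane (e1) is invariant: v'_1 = v1 = -2.00
cos(38deg) = 0.7880, sin(38deg) = 0.6157
v'_2 = v2*cos(theta) - v3*sin(theta) = 2*0.7880 - 3*0.6157 = -0.27
v'_3 = v2*sin(theta) + v3*cos(theta) = 2*0.6157 + 3*0.7880 = 3.60
v' = -2.00*e1 - 0.27*e2 + 3.60*e3


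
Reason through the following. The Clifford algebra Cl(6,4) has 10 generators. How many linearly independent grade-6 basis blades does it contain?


Number of grade-k basis blades in Cl(p,q) with n = p + q is C(n, k).
n = 6 + 4 = 10
C(10, 6) = 10! / (6! * 4!)
= 3628800 / (720 * 24)
= 210


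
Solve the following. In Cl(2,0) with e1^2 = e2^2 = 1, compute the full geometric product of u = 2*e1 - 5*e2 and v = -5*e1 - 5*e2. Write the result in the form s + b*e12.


Expand: (2*e1 - 5*e2)(-5*e1 - 5*e2)
= 2*(-5)*e1e1 + 2*(-5)*e1e2 + (-5)*(-5)*e2e1 + (-5)*(-5)*e2e2
Using e1^2 = e2^2 = 1, e2e1 = -e1e2:
Scalar part s = 2*(-5) + (-5)*(-5) = -10 + 25 = 15
Bivector part b = 2*(-5) - (-5)*(-5) = -10 - 25 = -35
uv = 15 - 35*e12


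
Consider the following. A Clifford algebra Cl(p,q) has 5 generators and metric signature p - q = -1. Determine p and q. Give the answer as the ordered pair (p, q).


We need p + q = 5 and p - q = -1.
Adding: 2p = 5 + (-1) = 4, so p = 2.
Then q = 5 - 2 = 3.
(p, q) = (2, 3)


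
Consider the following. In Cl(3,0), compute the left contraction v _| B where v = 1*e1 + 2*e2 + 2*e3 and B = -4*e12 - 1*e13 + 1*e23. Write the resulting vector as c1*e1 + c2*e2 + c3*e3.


Left contraction v _| B = <vB>_1 (grade-1 part of the geometric product vB).
Using e1_|e12 = e2, e2_|e12 = -e1, e1_|e13 = e3, e3_|e13 = -e1, e2_|e23 = e3, e3_|e23 = -e2:
e1 coeff: -v2*b12 - v3*b13 = -(2)*(-4) - (2)*(-1) = 10
e2 coeff: v1*b12 - v3*b23 = (1)*(-4) - (2)*(1) = -6
e3 coeff: v1*b13 + v2*b23 = (1)*(-1) + (2)*(1) = 1
v _| B = 10*e1 - 6*e2 + 1*e3


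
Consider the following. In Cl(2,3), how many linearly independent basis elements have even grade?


Even subalgebra dimension = 2^(n-1)
n = 2 + 3 = 5
2^(5 - 1) = 2^4 = 16
Verification: sum of C(5,k) for even k = 1 + 10 + 5 = 16
Result = 16


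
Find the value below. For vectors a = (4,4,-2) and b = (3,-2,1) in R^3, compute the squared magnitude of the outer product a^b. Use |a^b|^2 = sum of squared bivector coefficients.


a wedge b = (a1*b2 - a2*b1)*e12 + (a1*b3 - a3*b1)*e13 + (a2*b3 - a3*b2)*e23
e12 coeff: 4*(-2) - 4*3 = -8 - 12 = -20
e13 coeff: 4*1 - (-2)*3 = 4 - (-6) = 10
e23 coeff: 4*1 - (-2)*(-2) = 4 - 4 = 0
|a wedge b|^2 = (-20)^2 + 10^2 + 0^2
= 400 + 100 + 0
= 500


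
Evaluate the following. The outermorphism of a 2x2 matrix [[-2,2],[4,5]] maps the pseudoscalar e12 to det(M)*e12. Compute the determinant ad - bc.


The outermorphism of a linear map f sends e1^e2 to f(e1)^f(e2).
f(e1) = -2*e1 + 4*e2
f(e2) = 2*e1 + 5*e2
f(e1) ^ f(e2) = (-2*e1 + 4*e2) ^ (2*e1 + 5*e2)
= (-2)*5*e12 + 4*2*e21
= (-10 - 8)*e12
= -18*e12
Coefficient = -18


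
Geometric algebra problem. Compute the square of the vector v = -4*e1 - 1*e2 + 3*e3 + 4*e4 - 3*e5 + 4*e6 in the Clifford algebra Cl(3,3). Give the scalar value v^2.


v^2 = sum of c_i^2 * e_i^2
Positive signature terms (e_i^2 = +1): (-4)^2 + (-1)^2 + 3^2 = 26
Negative signature terms (e_j^2 = -1): 4^2 + (-3)^2 + 4^2 = 41
v^2 = 26 - 41 = -15


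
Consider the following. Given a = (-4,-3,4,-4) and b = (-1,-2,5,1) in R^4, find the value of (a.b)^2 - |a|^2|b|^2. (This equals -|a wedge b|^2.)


a . b = (-4)*(-1) + (-3)*(-2) + 4*5 + (-4)*1
= 4 + 6 + 20 + (-4) = 26
|a|^2 = (-4)^2 + (-3)^2 + 4^2 + (-4)^2 = 57
|b|^2 = (-1)^2 + (-2)^2 + 5^2 + 1^2 = 31
(a.b)^2 = 26^2 = 676
|a|^2 * |b|^2 = 57 * 31 = 1767
Result = 676 - 1767 = -1091


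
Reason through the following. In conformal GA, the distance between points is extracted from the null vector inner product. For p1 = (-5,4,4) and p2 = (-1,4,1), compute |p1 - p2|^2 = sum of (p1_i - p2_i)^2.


p1 - p2 = (-4, 0, 3)
|p1 - p2|^2 = (-4)^2 + 0^2 + 3^2
= 16 + 0 + 9
= 25


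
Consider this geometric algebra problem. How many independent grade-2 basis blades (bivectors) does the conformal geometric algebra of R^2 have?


The conformal model of R^2 uses Cl(3,1) with m = 2 + 2 = 4 generators.
Number of grade-2 blades = C(m, 2) = C(4, 2)
= 4*3/2 = 6


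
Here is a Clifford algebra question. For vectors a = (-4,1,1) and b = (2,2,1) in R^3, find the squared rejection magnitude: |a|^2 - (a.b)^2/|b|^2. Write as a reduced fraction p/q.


|a|^2 = (-4)^2 + 1^2 + 1^2 = 18
|b|^2 = 2^2 + 2^2 + 1^2 = 9
a . b = (-4)*2 + 1*2 + 1*1 = -5
(a.b)^2 = (-5)^2 = 25
|rej|^2 = 18 - 25/9
= (162 - 25)/9
= 137/9
In lowest terms: 137/9


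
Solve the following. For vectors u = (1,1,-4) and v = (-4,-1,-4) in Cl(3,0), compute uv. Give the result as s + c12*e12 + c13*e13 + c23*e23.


In Cl(3,0): e_i^2 = 1, e_ie_j = -e_je_i for i != j.
Scalar part = u . v = 1*(-4) + 1*(-1) + (-4)*(-4)
= -4 + (-1) + 16 = 11
e12 coeff = 1*(-1) - 1*(-4) = -1 - (-4) = 3
e13 coeff = 1*(-4) - (-4)*(-4) = -4 - 16 = -20
e23 coeff = 1*(-4) - (-4)*(-1) = -4 - 4 = -8
uv = 11 + 3*e12 - 20*e13 - 8*e23


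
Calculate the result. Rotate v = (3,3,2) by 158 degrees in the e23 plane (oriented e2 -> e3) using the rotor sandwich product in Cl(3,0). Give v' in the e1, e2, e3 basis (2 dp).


Rotor R = cos(79deg) - sin(79deg)*e23
Rotation angle theta = 2 * 79 = 158 degrees in the e23 plane (e2 -> e3).
The component perpendicular to the plane (e1) is invariant: v'_1 = v1 = 3.00
cos(158deg) = -0.9272, sin(158deg) = 0.3746
v'_2 = v2*cos(theta) - v3*sin(theta) = 3*(-0.9272) - 2*0.3746 = -3.53
v'_3 = v2*sin(theta) + v3*cos(theta) = 3*0.3746 + 2*(-0.9272) = -0.73
v' = 3.00*e1 - 3.53*e2 - 0.73*e3


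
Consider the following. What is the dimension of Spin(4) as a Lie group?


Spin(n) double-covers SO(n); both have Lie algebra so(n) of dimension n(n-1)/2.
n = 4
n(n-1) = 4 * 3 = 12
dim Spin(4) = 12/2 = 6


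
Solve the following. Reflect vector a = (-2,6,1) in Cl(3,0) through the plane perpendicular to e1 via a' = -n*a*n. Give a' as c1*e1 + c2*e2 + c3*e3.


Reflection formula: a' = -n*a*n, with n = e1 (unit vector, n^2 = 1).
For reflection through hyperplane perp to e1:
The component along e1 flips sign, others stay.
a = (-2, 6, 1)
a' = (2, 6, 1)
a' = 2*e1 + 6*e2 + 1*e3


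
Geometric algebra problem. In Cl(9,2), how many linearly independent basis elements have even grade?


Even subalgebra dimension = 2^(n-1)
n = 9 + 2 = 11
2^(11 - 1) = 2^10 = 1024
Verification: sum of C(11,k) for even k = 1 + 55 + 330 + 462 + 165 + 11 = 1024
Result = 1024


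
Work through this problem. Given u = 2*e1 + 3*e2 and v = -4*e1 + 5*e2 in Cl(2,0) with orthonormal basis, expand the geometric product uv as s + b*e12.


Expand: (2*e1 + 3*e2)(-4*e1 + 5*e2)
= 2*(-4)*e1e1 + 2*5*e1e2 + 3*(-4)*e2e1 + 3*5*e2e2
Using e1^2 = e2^2 = 1, e2e1 = -e1e2:
Scalar part s = 2*(-4) + 3*5 = -8 + 15 = 7
Bivector part b = 2*5 - 3*(-4) = 10 - (-12) = 22
uv = 7 + 22*e12


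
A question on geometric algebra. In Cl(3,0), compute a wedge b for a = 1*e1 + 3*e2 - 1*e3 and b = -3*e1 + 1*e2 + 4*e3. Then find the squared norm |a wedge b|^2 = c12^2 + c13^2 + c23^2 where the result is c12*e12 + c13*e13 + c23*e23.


a wedge b = (a1*b2 - a2*b1)*e12 + (a1*b3 - a3*b1)*e13 + (a2*b3 - a3*b2)*e23
e12 coeff: 1*1 - 3*(-3) = 1 - (-9) = 10
e13 coeff: 1*4 - (-1)*(-3) = 4 - 3 = 1
e23 coeff: 3*4 - (-1)*1 = 12 - (-1) = 13
|a wedge b|^2 = 10^2 + 1^2 + 13^2
= 100 + 1 + 169
= 270


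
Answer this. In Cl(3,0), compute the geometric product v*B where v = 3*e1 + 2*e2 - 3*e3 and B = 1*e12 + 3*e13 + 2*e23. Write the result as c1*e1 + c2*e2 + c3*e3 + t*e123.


vB has grade-1 (vector) and grade-3 (trivector) parts: vB = (v _| B) + (v ^ B).
Vector part <vB>_1:
  e1: -v2*b12 - v3*b13 = -(2)*(1) - (-3)*(3) = 7
  e2: v1*b12 - v3*b23 = (3)*(1) - (-3)*(2) = 9
  e3: v1*b13 + v2*b23 = (3)*(3) + (2)*(2) = 13
Trivector part <vB>_3:
  e123: v1*b23 - v2*b13 + v3*b12 = (3)*(2) - (2)*(3) + (-3)*(1) = -3
vB = 7*e1 + 9*e2 + 13*e3 - 3*e123


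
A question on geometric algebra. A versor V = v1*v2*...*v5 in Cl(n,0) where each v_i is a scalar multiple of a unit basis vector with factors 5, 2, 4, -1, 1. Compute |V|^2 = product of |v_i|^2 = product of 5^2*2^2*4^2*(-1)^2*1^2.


Each vector v_i has |v_i|^2 = s_i^2
Squared scales: 5^2 = 25, 2^2 = 4, 4^2 = 16, (-1)^2 = 1, 1^2 = 1
|V|^2 = 25 * 4 * 16 * 1 * 1
= 1600


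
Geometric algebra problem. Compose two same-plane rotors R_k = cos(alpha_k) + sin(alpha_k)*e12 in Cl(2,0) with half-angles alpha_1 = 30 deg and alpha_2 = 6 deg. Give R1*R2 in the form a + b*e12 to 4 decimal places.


Same-plane rotors commute and their half-angles add:
R1*R2 = cos(a1 + a2) + sin(a1 + a2)*e12.
a1 + a2 = 30 + 6 = 36 deg
cos(36 deg) = 0.8090
sin(36 deg) = 0.5878
R1*R2 = 0.8090 + 0.5878*e12


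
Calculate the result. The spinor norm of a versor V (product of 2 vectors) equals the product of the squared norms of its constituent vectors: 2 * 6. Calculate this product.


Spinor norm N(V) = |v1|^2 * |v2|^2 * ... * |v2|^2
= 2 * 6
Running product: 2, 12
N(V) = 12


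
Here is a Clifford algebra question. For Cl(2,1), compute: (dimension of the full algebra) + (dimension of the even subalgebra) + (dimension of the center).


n = 2 + 1 = 3
Total dim = 2^3 = 8
Even subalgebra dim = 2^2 = 4
n is odd, so center dim = 2
Sum = 8 + 4 + 2 = 14


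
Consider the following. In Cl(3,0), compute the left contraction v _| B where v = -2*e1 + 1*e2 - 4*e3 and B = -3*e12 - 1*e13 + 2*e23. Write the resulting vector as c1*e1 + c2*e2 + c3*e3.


Left contraction v _| B = <vB>_1 (grade-1 part of the geometric product vB).
Using e1_|e12 = e2, e2_|e12 = -e1, e1_|e13 = e3, e3_|e13 = -e1, e2_|e23 = e3, e3_|e23 = -e2:
e1 coeff: -v2*b12 - v3*b13 = -(1)*(-3) - (-4)*(-1) = -1
e2 coeff: v1*b12 - v3*b23 = (-2)*(-3) - (-4)*(2) = 14
e3 coeff: v1*b13 + v2*b23 = (-2)*(-1) + (1)*(2) = 4
v _| B = -1*e1 + 14*e2 + 4*e3


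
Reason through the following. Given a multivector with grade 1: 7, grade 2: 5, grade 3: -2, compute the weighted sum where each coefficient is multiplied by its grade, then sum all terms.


Grade-weighted sum = sum of grade_k * coefficient_k
1*7 = 7
2*5 = 10
3*(-2) = -6
Total = 7 + 10 + (-6) = 11


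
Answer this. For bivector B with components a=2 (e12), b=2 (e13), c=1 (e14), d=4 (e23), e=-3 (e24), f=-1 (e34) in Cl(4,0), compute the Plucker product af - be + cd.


Plucker relation: af - be + cd
a*f = 2*(-1) = -2
b*e = 2*(-3) = -6
c*d = 1*4 = 4
af - be + cd = -2 - (-6) + 4
= 8


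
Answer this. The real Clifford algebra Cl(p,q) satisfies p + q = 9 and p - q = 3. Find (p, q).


We need p + q = 9 and p - q = 3.
Adding: 2p = 9 + 3 = 12, so p = 6.
Then q = 9 - 6 = 3.
(p, q) = (6, 3)


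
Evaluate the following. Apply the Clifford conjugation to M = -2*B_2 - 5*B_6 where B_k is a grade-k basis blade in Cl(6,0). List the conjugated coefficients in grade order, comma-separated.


Clifford conjugate sign for grade k: (-1)^(k(k+1)/2)
Grade 2: (-1)^(2*3/2) = (-1)^3 = -1, coeff -2 -> 2
Grade 6: (-1)^(6*7/2) = (-1)^21 = -1, coeff -5 -> 5
Conjugated coefficients: 2, 5


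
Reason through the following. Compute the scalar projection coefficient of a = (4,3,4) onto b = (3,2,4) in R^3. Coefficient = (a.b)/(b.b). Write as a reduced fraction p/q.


Projection coefficient = (a . b) / (b . b)
a . b = 4*3 + 3*2 + 4*4
= 12 + 6 + 16 = 34
b . b = 3^2 + 2^2 + 4^2
= 9 + 4 + 16 = 29
Coefficient = 34/29
In lowest terms: 34/29


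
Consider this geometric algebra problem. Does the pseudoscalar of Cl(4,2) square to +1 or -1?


The pseudoscalar I = e1...e_n (product of all n generators) of Cl(p,q) satisfies I^2 = (-1)^(q + n(n-1)/2).
p = 4, q = 2, n = p + q = 6
n(n-1)/2 = 6 * 5 / 2 = 15
Exponent = q + n(n-1)/2 = 2 + 15 = 17
I^2 = (-1)^17 = -1


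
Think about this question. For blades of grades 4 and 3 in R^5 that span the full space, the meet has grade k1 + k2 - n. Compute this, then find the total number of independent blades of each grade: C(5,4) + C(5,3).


Meet grade = grade(A) + grade(B) - n
= 4 + 3 - 5 = 2
C(5,4) = 5
C(5,3) = 10
dim_A + dim_B = 5 + 10 = 15


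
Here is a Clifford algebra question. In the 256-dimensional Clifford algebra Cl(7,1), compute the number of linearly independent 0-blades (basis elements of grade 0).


Number of grade-k basis blades in Cl(p,q) with n = p + q is C(n, k).
n = 7 + 1 = 8
C(8, 0) = 8! / (0! * 8!)
= 40320 / (1 * 40320)
= 1


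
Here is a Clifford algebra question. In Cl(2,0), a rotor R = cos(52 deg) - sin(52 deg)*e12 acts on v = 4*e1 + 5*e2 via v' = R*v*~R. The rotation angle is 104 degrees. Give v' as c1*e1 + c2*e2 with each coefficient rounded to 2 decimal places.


Rotor R = cos(52deg) - sin(52deg)*e12
Rotation angle theta = 2 * 52 = 104 degrees
v' = R*v*~R rotates v by theta.
cos(104deg) = -0.2419, sin(104deg) = 0.9703
v'_1 = 4*cos(104deg) - 5*sin(104deg)
= 4*(-0.2419) - 5*0.9703
= -5.82
v'_2 = 4*sin(104deg) + 5*cos(104deg)
= 4*0.9703 + 5*(-0.2419)
= 2.67
v' = -5.82*e1 + 2.67*e2


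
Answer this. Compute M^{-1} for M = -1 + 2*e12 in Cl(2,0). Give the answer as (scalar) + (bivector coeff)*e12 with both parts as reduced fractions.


M = -1 + 2*e12, where e12^2 = -1.
Since M commutes with its reverse ~M = a - b*e12, M * ~M = a^2 - b^2*e12^2 = a^2 + b^2.
So M^{-1} = ~M / (a^2 + b^2) = (a - b*e12)/(a^2 + b^2).
a^2 + b^2 = 1 + 4 = 5
Scalar part = -1/5 = -1/5
Bivector coeff = -2/5 = -2/5
M^{-1} = -1/5 - 2/5*e12


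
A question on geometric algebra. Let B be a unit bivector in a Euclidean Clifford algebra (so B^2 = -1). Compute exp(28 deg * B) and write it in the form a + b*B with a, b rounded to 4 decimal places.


For a unit bivector B with B^2 = -1, the exponential series gives
e^(theta*B) = cos(theta) + sin(theta)*B (the GA analogue of Euler's formula).
theta = 28 degrees = 0.488692 rad
cos(28 deg) = 0.8829
sin(28 deg) = 0.4695
exp(theta*B) = 0.8829 + 0.4695*B


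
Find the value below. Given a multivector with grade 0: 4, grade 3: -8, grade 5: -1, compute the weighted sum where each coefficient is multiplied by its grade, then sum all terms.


Grade-weighted sum = sum of grade_k * coefficient_k
0*4 = 0
3*(-8) = -24
5*(-1) = -5
Total = 0 + (-24) + (-5) = -29


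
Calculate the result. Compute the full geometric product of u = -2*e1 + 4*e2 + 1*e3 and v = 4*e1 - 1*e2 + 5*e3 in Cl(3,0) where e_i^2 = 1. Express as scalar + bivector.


In Cl(3,0): e_i^2 = 1, e_ie_j = -e_je_i for i != j.
Scalar part = u . v = (-2)*4 + 4*(-1) + 1*5
= -8 + (-4) + 5 = -7
e12 coeff = (-2)*(-1) - 4*4 = 2 - 16 = -14
e13 coeff = (-2)*5 - 1*4 = -10 - 4 = -14
e23 coeff = 4*5 - 1*(-1) = 20 - (-1) = 21
uv = -7 - 14*e12 - 14*e13 + 21*e23


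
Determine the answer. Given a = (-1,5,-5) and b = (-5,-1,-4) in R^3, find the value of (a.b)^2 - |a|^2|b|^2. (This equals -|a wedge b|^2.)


a . b = (-1)*(-5) + 5*(-1) + (-5)*(-4)
= 5 + (-5) + 20 = 20
|a|^2 = (-1)^2 + 5^2 + (-5)^2 = 51
|b|^2 = (-5)^2 + (-1)^2 + (-4)^2 = 42
(a.b)^2 = 20^2 = 400
|a|^2 * |b|^2 = 51 * 42 = 2142
Result = 400 - 2142 = -1742


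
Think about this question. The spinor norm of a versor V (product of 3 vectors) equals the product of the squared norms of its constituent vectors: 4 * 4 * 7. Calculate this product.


Spinor norm N(V) = |v1|^2 * |v2|^2 * ... * |v3|^2
= 4 * 4 * 7
Running product: 4, 16, 112
N(V) = 112


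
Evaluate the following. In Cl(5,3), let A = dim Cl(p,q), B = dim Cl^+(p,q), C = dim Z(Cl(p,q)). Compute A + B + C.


n = 5 + 3 = 8
Total dim = 2^8 = 256
Even subalgebra dim = 2^7 = 128
n is even, so center dim = 1
Sum = 256 + 128 + 1 = 385


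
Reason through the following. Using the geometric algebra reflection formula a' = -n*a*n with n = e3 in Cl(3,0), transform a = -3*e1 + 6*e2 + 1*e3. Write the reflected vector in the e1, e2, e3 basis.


Reflection formula: a' = -n*a*n, with n = e3 (unit vector, n^2 = 1).
For reflection through hyperplane perp to e3:
The component along e3 flips sign, others stay.
a = (-3, 6, 1)
a' = (-3, 6, -1)
a' = -3*e1 + 6*e2 - 1*e3


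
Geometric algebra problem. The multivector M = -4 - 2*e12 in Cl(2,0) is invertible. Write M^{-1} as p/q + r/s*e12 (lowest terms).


M = -4 - 2*e12, where e12^2 = -1.
Since M commutes with its reverse ~M = a - b*e12, M * ~M = a^2 - b^2*e12^2 = a^2 + b^2.
So M^{-1} = ~M / (a^2 + b^2) = (a - b*e12)/(a^2 + b^2).
a^2 + b^2 = 16 + 4 = 20
Scalar part = -4/20 = -1/5
Bivector coeff = 2/20 = 1/10
M^{-1} = -1/5 + 1/10*e12


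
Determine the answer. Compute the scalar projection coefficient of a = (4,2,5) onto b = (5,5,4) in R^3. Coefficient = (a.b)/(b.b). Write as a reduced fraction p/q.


Projection coefficient = (a . b) / (b . b)
a . b = 4*5 + 2*5 + 5*4
= 20 + 10 + 20 = 50
b . b = 5^2 + 5^2 + 4^2
= 25 + 25 + 16 = 66
Coefficient = 50/66
In lowest terms: 25/33


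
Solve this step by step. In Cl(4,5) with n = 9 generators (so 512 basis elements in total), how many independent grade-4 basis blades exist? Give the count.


Number of grade-k basis blades in Cl(p,q) with n = p + q is C(n, k).
n = 4 + 5 = 9
C(9, 4) = 9! / (4! * 5!)
= 362880 / (24 * 120)
= 126


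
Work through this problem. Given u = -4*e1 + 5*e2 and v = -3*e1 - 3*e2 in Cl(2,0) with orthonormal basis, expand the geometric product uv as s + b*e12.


Expand: (-4*e1 + 5*e2)(-3*e1 - 3*e2)
= (-4)*(-3)*e1e1 + (-4)*(-3)*e1e2 + 5*(-3)*e2e1 + 5*(-3)*e2e2
Using e1^2 = e2^2 = 1, e2e1 = -e1e2:
Scalar part s = (-4)*(-3) + 5*(-3) = 12 + (-15) = -3
Bivector part b = (-4)*(-3) - 5*(-3) = 12 - (-15) = 27
uv = -3 + 27*e12


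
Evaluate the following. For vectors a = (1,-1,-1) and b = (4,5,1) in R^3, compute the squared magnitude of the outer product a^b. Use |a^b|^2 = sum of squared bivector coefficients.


a wedge b = (a1*b2 - a2*b1)*e12 + (a1*b3 - a3*b1)*e13 + (a2*b3 - a3*b2)*e23
e12 coeff: 1*5 - (-1)*4 = 5 - (-4) = 9
e13 coeff: 1*1 - (-1)*4 = 1 - (-4) = 5
e23 coeff: (-1)*1 - (-1)*5 = -1 - (-5) = 4
|a wedge b|^2 = 9^2 + 5^2 + 4^2
= 81 + 25 + 16
= 122


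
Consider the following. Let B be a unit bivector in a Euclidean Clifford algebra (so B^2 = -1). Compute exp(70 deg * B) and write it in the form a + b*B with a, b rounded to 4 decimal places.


For a unit bivector B with B^2 = -1, the exponential series gives
e^(theta*B) = cos(theta) + sin(theta)*B (the GA analogue of Euler's formula).
theta = 70 degrees = 1.22173 rad
cos(70 deg) = 0.3420
sin(70 deg) = 0.9397
exp(theta*B) = 0.3420 + 0.9397*B


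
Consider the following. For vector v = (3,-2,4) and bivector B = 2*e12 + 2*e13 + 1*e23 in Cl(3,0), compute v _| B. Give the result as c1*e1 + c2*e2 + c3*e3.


Left contraction v _| B = <vB>_1 (grade-1 part of the geometric product vB).
Using e1_|e12 = e2, e2_|e12 = -e1, e1_|e13 = e3, e3_|e13 = -e1, e2_|e23 = e3, e3_|e23 = -e2:
e1 coeff: -v2*b12 - v3*b13 = -(-2)*(2) - (4)*(2) = -4
e2 coeff: v1*b12 - v3*b23 = (3)*(2) - (4)*(1) = 2
e3 coeff: v1*b13 + v2*b23 = (3)*(2) + (-2)*(1) = 4
v _| B = -4*e1 + 2*e2 + 4*e3


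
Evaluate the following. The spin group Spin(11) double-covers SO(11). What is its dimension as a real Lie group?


Spin(n) double-covers SO(n); both have Lie algebra so(n) of dimension n(n-1)/2.
n = 11
n(n-1) = 11 * 10 = 110
dim Spin(11) = 110/2 = 55


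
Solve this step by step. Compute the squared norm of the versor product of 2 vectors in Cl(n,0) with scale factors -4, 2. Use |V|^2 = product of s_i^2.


Each vector v_i has |v_i|^2 = s_i^2
Squared scales: (-4)^2 = 16, 2^2 = 4
|V|^2 = 16 * 4
= 64


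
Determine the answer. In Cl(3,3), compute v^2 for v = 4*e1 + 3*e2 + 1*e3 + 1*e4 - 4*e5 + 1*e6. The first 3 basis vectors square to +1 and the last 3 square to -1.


v^2 = sum of c_i^2 * e_i^2
Positive signature terms (e_i^2 = +1): 4^2 + 3^2 + 1^2 = 26
Negative signature terms (e_j^2 = -1): 1^2 + (-4)^2 + 1^2 = 18
v^2 = 26 - 18 = 8


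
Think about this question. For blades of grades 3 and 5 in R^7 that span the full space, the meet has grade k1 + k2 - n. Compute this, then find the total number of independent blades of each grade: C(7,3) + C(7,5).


Meet grade = grade(A) + grade(B) - n
= 3 + 5 - 7 = 1
C(7,3) = 35
C(7,5) = 21
dim_A + dim_B = 35 + 21 = 56
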